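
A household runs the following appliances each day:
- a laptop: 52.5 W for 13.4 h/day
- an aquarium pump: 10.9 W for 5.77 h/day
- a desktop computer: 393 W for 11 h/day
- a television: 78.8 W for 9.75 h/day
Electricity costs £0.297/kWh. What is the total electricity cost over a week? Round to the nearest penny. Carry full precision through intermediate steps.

£12.18

laptop: 52.5 W × 13.4 h × 7 d = 4,924 Wh = 4.925 kWh
aquarium pump: 10.9 W × 5.77 h × 7 d = 440 Wh = 0.4403 kWh
desktop computer: 393 W × 11 h × 7 d = 30,261 Wh = 30.26 kWh
television: 78.8 W × 9.75 h × 7 d = 5,378 Wh = 5.378 kWh
Total energy = 4.925 + 0.4403 + 30.26 + 5.378 = 41 kWh
Cost = 41 kWh × £0.297 = £12.18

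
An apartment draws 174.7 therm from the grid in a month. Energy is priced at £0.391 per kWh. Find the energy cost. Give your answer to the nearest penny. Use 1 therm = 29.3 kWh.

174.7 therm × (29.3 kWh/therm) = 5,119 kWh
Cost = 5,119 kWh × £0.391/kWh = £2,001.42

£2001.42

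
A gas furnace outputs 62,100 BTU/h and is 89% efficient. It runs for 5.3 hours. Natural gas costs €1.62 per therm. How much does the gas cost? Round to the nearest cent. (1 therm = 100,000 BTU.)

€5.99

Heat delivered = 62,100 BTU/h × 5.3 h = 329,130 BTU
Gas input = 329,130 / 0.89 = 369,809 BTU
= 369,809 / 100,000 = 3.698 therm
Cost = 3.698 × €1.62/therm = €5.99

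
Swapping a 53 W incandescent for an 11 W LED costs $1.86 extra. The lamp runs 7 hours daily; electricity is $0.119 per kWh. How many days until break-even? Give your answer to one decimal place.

Power saved = 53 − 11 = 42 W
Daily energy saved = 42 W × 7 h = 294 Wh = 0.294 kWh
Daily savings = 0.294 × $0.119 = $0.0350
Payback = $1.86 / $0.0350 per day = 53.16 days

53.2 days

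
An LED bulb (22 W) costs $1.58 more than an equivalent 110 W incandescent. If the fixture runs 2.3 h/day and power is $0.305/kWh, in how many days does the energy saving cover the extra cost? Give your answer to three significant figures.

Power saved = 110 − 22 = 88 W
Daily energy saved = 88 W × 2.3 h = 202.4 Wh = 0.2024 kWh
Daily savings = 0.2024 × $0.305 = $0.0617
Payback = $1.58 / $0.0617 per day = 25.59 days

25.6 days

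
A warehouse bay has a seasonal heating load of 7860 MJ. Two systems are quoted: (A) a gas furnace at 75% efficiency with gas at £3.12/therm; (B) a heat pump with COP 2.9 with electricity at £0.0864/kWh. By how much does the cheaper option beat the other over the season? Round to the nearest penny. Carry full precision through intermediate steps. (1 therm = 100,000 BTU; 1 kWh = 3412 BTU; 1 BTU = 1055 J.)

£244.88

Heat load = 7860 MJ = 7,860,000,000 J / 1055 = 7,450,237 BTU
Gas: input = 7,450,237 / 0.75 = 9,933,649 BTU = 99.34 therm → 99.34 × £3.12 = £309.93
Heat pump: 7,450,237 BTU / 3412 = 2,184 kWh heat; / 2.9 = 752.9 kWh in → × £0.0864 = £65.05
Difference = |£309.93 − £65.05| = £244.88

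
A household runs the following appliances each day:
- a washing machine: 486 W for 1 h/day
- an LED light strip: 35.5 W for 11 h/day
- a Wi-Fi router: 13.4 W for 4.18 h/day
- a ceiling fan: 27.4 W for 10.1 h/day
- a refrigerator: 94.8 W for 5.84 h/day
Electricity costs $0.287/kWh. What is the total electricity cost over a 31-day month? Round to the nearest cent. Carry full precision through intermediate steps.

washing machine: 486 W × 1 h × 31 d = 15,066 Wh = 15.07 kWh
LED light strip: 35.5 W × 11 h × 31 d = 12,106 Wh = 12.11 kWh
Wi-Fi router: 13.4 W × 4.18 h × 31 d = 1,736 Wh = 1.736 kWh
ceiling fan: 27.4 W × 10.1 h × 31 d = 8,579 Wh = 8.579 kWh
refrigerator: 94.8 W × 5.84 h × 31 d = 17,163 Wh = 17.16 kWh
Total energy = 15.07 + 12.11 + 1.736 + 8.579 + 17.16 = 54.65 kWh
Cost = 54.65 kWh × $0.287 = $15.68

$15.68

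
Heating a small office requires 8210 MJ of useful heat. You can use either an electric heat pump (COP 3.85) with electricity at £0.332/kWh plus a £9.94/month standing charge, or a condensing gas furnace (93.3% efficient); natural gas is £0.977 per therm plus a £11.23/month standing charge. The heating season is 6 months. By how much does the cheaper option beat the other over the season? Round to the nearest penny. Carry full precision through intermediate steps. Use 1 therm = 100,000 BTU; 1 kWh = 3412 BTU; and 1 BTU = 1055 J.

Heat load = 8210 MJ = 8,210,000,000 J / 1055 = 7,781,991 BTU
Gas: input = 7,781,991 / 0.933 = 8,340,826 BTU = 83.41 therm → 83.41 × £0.977 = £81.49; + 6 × £11.23 standing = £148.87
Heat pump: 7,781,991 BTU / 3412 = 2,281 kWh heat; / 3.85 = 592.4 kWh in → × £0.332 = £196.68; + 6 × £9.94 standing = £256.32
Difference = |£148.87 − £256.32| = £107.45

£107.45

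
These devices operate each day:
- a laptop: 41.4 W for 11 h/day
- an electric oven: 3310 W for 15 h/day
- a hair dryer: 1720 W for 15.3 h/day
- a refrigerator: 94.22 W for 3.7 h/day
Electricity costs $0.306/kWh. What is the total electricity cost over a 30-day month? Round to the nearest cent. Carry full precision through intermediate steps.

$704.75

laptop: 41.4 W × 11 h × 30 d = 13,662 Wh = 13.66 kWh
electric oven: 3310 W × 15 h × 30 d = 1,489,500 Wh = 1,490 kWh
hair dryer: 1720 W × 15.3 h × 30 d = 789,480 Wh = 789.5 kWh
refrigerator: 94.22 W × 3.7 h × 30 d = 10,458 Wh = 10.46 kWh
Total energy = 13.66 + 1,490 + 789.5 + 10.46 = 2,303 kWh
Cost = 2,303 kWh × $0.306 = $704.75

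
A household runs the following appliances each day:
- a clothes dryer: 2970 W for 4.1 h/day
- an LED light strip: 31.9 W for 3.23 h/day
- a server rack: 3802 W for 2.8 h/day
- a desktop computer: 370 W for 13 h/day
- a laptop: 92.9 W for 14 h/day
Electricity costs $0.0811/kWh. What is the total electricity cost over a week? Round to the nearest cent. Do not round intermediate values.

$16.48

clothes dryer: 2970 W × 4.1 h × 7 d = 85,239 Wh = 85.24 kWh
LED light strip: 31.9 W × 3.23 h × 7 d = 721 Wh = 0.7213 kWh
server rack: 3802 W × 2.8 h × 7 d = 74,519 Wh = 74.52 kWh
desktop computer: 370 W × 13 h × 7 d = 33,670 Wh = 33.67 kWh
laptop: 92.9 W × 14 h × 7 d = 9,104 Wh = 9.104 kWh
Total energy = 85.24 + 0.7213 + 74.52 + 33.67 + 9.104 = 203.3 kWh
Cost = 203.3 kWh × $0.0811 = $16.48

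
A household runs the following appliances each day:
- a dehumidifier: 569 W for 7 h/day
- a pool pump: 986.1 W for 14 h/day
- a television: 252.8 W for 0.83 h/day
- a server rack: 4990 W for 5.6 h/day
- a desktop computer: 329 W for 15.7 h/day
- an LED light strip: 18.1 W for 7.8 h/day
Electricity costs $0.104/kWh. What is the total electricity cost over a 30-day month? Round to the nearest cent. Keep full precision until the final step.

$159.90

dehumidifier: 569 W × 7 h × 30 d = 119,490 Wh = 119.5 kWh
pool pump: 986.1 W × 14 h × 30 d = 414,162 Wh = 414.2 kWh
television: 252.8 W × 0.83 h × 30 d = 6,295 Wh = 6.295 kWh
server rack: 4990 W × 5.6 h × 30 d = 838,320 Wh = 838.3 kWh
desktop computer: 329 W × 15.7 h × 30 d = 154,959 Wh = 155 kWh
LED light strip: 18.1 W × 7.8 h × 30 d = 4,235 Wh = 4.235 kWh
Total energy = 119.5 + 414.2 + 6.295 + 838.3 + 155 + 4.235 = 1,537 kWh
Cost = 1,537 kWh × $0.104 = $159.90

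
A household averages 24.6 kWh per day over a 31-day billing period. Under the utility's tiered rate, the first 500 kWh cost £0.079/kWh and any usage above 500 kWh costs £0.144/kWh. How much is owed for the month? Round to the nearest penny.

Usage = 24.6 kWh/day × 31 days = 762.6 kWh
First 500 kWh × £0.079 = £39.50
Remaining 262.6 kWh × £0.144 = £37.81
Total = £77.31

£77.31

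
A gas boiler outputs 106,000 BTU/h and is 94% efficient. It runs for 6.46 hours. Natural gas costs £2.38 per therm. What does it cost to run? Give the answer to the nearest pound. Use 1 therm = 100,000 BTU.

Heat delivered = 106,000 BTU/h × 6.46 h = 684,760 BTU
Gas input = 684,760 / 0.94 = 728,468 BTU
= 728,468 / 100,000 = 7.285 therm
Cost = 7.285 × £2.38/therm = £17.34 ≈ £17

£17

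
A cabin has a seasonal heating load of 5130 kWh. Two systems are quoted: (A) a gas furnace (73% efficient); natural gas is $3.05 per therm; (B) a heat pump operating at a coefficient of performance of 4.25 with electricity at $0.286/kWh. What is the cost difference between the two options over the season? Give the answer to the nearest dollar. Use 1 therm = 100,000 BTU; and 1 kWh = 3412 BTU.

Heat load = 5130 kWh × 3412 = 17,503,560 BTU
Gas: input = 17,503,560 / 0.73 = 23,977,479 BTU = 239.8 therm → 239.8 × $3.05 = $731.31
Heat pump: 17,503,560 BTU / 3412 = 5,130 kWh heat; / 4.25 = 1,207 kWh in → × $0.286 = $345.22
Difference = |$731.31 − $345.22| = $386.09 ≈ $386

$386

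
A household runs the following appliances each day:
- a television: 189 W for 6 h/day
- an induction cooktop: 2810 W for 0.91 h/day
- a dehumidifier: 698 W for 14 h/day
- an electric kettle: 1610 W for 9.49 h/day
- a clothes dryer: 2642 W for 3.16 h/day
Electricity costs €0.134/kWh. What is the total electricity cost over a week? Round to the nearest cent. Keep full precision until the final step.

television: 189 W × 6 h × 7 d = 7,938 Wh = 7.938 kWh
induction cooktop: 2810 W × 0.91 h × 7 d = 17,900 Wh = 17.9 kWh
dehumidifier: 698 W × 14 h × 7 d = 68,404 Wh = 68.4 kWh
electric kettle: 1610 W × 9.49 h × 7 d = 106,952 Wh = 107 kWh
clothes dryer: 2642 W × 3.16 h × 7 d = 58,441 Wh = 58.44 kWh
Total energy = 7.938 + 17.9 + 68.4 + 107 + 58.44 = 259.6 kWh
Cost = 259.6 kWh × €0.134 = €34.79

€34.79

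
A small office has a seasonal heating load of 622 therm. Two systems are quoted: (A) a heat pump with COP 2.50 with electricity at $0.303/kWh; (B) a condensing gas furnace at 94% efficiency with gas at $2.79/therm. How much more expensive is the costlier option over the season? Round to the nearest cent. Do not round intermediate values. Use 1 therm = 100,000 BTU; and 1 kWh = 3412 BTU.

$363.30

Heat load = 622 therm × 100,000 = 62,200,000 BTU
Gas: input = 62,200,000 / 0.94 = 66,170,213 BTU = 661.7 therm → 661.7 × $2.79 = $1,846.15
Heat pump: 62,200,000 BTU / 3412 = 18,230 kWh heat; / 2.50 = 7,292 kWh in → × $0.303 = $2,209.45
Difference = |$1,846.15 − $2,209.45| = $363.30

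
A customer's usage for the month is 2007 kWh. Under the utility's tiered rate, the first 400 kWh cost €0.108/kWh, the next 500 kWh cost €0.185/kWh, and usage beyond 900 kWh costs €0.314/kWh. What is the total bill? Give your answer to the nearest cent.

First 400 kWh × €0.108 = €43.20
Next 500 kWh × €0.185 = €92.50
Remaining 1107 kWh × €0.314 = €347.60
Total = €483.30

€483.30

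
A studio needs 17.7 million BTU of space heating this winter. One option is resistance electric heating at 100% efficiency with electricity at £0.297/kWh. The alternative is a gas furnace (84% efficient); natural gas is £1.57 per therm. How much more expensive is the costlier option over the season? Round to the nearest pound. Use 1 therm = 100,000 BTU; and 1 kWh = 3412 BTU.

£1210

Heat load = 17.7 × 10⁶ BTU = 17,700,000 BTU
Gas: input = 17,700,000 / 0.84 = 21,071,429 BTU = 210.7 therm → 210.7 × £1.57 = £330.82
Electric: 17,700,000 BTU / 3412 = 5,188 kWh → × £0.297 = £1,540.71
Difference = |£330.82 − £1,540.71| = £1,209.89 ≈ £1210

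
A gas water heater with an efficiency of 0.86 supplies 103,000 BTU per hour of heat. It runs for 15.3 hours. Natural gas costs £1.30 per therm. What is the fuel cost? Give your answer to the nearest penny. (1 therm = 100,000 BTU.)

Heat delivered = 103,000 BTU/h × 15.3 h = 1,575,900 BTU
Gas input = 1,575,900 / 0.86 = 1,832,442 BTU
= 1,832,442 / 100,000 = 18.32 therm
Cost = 18.32 × £1.30/therm = £23.82

£23.82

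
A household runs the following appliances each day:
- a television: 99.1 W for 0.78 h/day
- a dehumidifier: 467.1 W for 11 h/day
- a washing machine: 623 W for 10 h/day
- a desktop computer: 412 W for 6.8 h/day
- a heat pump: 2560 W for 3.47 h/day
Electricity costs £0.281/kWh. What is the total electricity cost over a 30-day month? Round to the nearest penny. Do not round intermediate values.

£194.99

television: 99.1 W × 0.78 h × 30 d = 2,319 Wh = 2.319 kWh
dehumidifier: 467.1 W × 11 h × 30 d = 154,143 Wh = 154.1 kWh
washing machine: 623 W × 10 h × 30 d = 186,900 Wh = 186.9 kWh
desktop computer: 412 W × 6.8 h × 30 d = 84,048 Wh = 84.05 kWh
heat pump: 2560 W × 3.47 h × 30 d = 266,496 Wh = 266.5 kWh
Total energy = 2.319 + 154.1 + 186.9 + 84.05 + 266.5 = 693.9 kWh
Cost = 693.9 kWh × £0.281 = £194.99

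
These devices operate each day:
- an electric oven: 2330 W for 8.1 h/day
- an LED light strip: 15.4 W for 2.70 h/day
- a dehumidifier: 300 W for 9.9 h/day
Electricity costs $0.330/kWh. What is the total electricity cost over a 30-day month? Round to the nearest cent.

$216.66

electric oven: 2330 W × 8.1 h × 30 d = 566,190 Wh = 566.2 kWh
LED light strip: 15.4 W × 2.70 h × 30 d = 1,247 Wh = 1.247 kWh
dehumidifier: 300 W × 9.9 h × 30 d = 89,100 Wh = 89.1 kWh
Total energy = 566.2 + 1.247 + 89.1 = 656.5 kWh
Cost = 656.5 kWh × $0.330 = $216.66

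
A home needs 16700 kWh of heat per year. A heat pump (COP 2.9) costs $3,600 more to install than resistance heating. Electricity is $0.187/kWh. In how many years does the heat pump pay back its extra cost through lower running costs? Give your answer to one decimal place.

1.8 years

Resistance: 16700 kWh × $0.187 = $3,122.90/yr
Heat pump: 16700 / 2.9 = 5759 kWh in → × $0.187 = $1,076.86/yr
Annual savings = $2,046.04
Payback = $3,600 / $2,046.04 = 1.76 years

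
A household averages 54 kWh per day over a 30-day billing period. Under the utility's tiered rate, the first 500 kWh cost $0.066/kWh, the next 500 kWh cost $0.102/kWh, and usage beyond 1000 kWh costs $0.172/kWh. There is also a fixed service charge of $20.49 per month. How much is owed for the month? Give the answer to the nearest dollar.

$211

Usage = 54 kWh/day × 30 days = 1620 kWh
First 500 kWh × $0.066 = $33.00
Next 500 kWh × $0.102 = $51.00
Remaining 620 kWh × $0.172 = $106.64
Energy charge = $190.64; + service $20.49 = $211.13 ≈ $211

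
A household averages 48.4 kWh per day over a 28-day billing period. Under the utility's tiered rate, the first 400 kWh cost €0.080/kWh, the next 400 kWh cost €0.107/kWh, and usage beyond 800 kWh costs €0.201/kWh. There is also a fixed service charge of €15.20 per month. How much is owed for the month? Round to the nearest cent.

€201.60

Usage = 48.4 kWh/day × 28 days = 1355.2 kWh
First 400 kWh × €0.080 = €32.00
Next 400 kWh × €0.107 = €42.80
Remaining 555.2 kWh × €0.201 = €111.60
Energy charge = €186.40; + service €15.20 = €201.60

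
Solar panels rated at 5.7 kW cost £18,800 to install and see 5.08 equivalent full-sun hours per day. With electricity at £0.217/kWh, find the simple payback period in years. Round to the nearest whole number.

Daily generation = 5.7 kW × 5.08 h = 28.96 kWh
Annual generation = 28.96 × 365 = 10569 kWh
Annual savings = 10569 × £0.217 = £2,293.46
Payback = £18,800 / £2,293.46 = 8.2 years

8 years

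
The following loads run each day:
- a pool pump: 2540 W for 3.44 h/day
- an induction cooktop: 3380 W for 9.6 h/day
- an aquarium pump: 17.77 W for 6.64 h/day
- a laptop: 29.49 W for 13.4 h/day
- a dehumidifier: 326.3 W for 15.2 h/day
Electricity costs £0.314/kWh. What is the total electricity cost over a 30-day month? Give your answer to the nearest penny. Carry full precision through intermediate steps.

£439.52

pool pump: 2540 W × 3.44 h × 30 d = 262,128 Wh = 262.1 kWh
induction cooktop: 3380 W × 9.6 h × 30 d = 973,440 Wh = 973.4 kWh
aquarium pump: 17.77 W × 6.64 h × 30 d = 3,540 Wh = 3.54 kWh
laptop: 29.49 W × 13.4 h × 30 d = 11,855 Wh = 11.85 kWh
dehumidifier: 326.3 W × 15.2 h × 30 d = 148,793 Wh = 148.8 kWh
Total energy = 262.1 + 973.4 + 3.54 + 11.85 + 148.8 = 1,400 kWh
Cost = 1,400 kWh × £0.314 = £439.52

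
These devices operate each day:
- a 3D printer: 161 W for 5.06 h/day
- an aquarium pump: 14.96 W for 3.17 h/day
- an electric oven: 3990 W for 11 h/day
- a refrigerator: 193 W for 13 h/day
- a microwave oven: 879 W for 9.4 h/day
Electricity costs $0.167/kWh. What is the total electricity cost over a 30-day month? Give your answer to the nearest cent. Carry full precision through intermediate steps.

3D printer: 161 W × 5.06 h × 30 d = 24,440 Wh = 24.44 kWh
aquarium pump: 14.96 W × 3.17 h × 30 d = 1,423 Wh = 1.423 kWh
electric oven: 3990 W × 11 h × 30 d = 1,316,700 Wh = 1,317 kWh
refrigerator: 193 W × 13 h × 30 d = 75,270 Wh = 75.27 kWh
microwave oven: 879 W × 9.4 h × 30 d = 247,878 Wh = 247.9 kWh
Total energy = 24.44 + 1.423 + 1,317 + 75.27 + 247.9 = 1,666 kWh
Cost = 1,666 kWh × $0.167 = $278.17

$278.17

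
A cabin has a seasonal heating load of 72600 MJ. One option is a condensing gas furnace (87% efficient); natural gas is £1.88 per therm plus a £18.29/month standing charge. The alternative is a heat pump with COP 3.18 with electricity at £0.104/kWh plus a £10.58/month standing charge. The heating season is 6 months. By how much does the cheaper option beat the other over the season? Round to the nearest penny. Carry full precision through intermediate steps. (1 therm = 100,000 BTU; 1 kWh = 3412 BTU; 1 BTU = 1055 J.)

Heat load = 72600 MJ = 72,600,000,000 J / 1055 = 68,815,166 BTU
Gas: input = 68,815,166 / 0.87 = 79,097,892 BTU = 791 therm → 791 × £1.88 = £1,487.04; + 6 × £18.29 standing = £1,596.78
Heat pump: 68,815,166 BTU / 3412 = 20,170 kWh heat; / 3.18 = 6,342 kWh in → × £0.104 = £659.60; + 6 × £10.58 standing = £723.08
Difference = |£1,596.78 − £723.08| = £873.70

£873.70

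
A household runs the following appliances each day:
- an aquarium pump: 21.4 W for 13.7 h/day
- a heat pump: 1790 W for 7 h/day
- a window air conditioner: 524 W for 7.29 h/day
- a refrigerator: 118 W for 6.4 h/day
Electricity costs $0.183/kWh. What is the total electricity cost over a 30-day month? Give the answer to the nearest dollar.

$96

aquarium pump: 21.4 W × 13.7 h × 30 d = 8,795 Wh = 8.795 kWh
heat pump: 1790 W × 7 h × 30 d = 375,900 Wh = 375.9 kWh
window air conditioner: 524 W × 7.29 h × 30 d = 114,599 Wh = 114.6 kWh
refrigerator: 118 W × 6.4 h × 30 d = 22,656 Wh = 22.66 kWh
Total energy = 8.795 + 375.9 + 114.6 + 22.66 = 522 kWh
Cost = 522 kWh × $0.183 = $95.52 ≈ $96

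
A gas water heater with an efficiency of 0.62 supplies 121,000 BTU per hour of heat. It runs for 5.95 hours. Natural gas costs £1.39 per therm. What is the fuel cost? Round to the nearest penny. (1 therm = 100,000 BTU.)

Heat delivered = 121,000 BTU/h × 5.95 h = 719,950 BTU
Gas input = 719,950 / 0.62 = 1,161,210 BTU
= 1,161,210 / 100,000 = 11.61 therm
Cost = 11.61 × £1.39/therm = £16.14

£16.14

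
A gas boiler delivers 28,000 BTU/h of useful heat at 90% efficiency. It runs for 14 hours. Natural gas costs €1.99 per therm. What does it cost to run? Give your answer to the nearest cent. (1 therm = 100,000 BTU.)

Heat delivered = 28,000 BTU/h × 14 h = 392,000 BTU
Gas input = 392,000 / 0.90 = 435,556 BTU
= 435,556 / 100,000 = 4.356 therm
Cost = 4.356 × €1.99/therm = €8.67

€8.67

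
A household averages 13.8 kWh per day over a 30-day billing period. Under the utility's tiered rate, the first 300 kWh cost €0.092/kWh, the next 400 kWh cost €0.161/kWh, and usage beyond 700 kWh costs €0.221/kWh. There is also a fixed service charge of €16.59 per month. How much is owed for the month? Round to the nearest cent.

Usage = 13.8 kWh/day × 30 days = 414 kWh
First 300 kWh × €0.092 = €27.60
Next 114 kWh × €0.161 = €18.35
Remaining tier: 0 kWh (not reached)
Energy charge = €45.95; + service €16.59 = €62.54

€62.54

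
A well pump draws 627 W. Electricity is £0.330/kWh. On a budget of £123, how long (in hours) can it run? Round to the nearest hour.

594 h

Energy budget = £123 / £0.330 per kWh = 372.7 kWh = 372,727 Wh
Runtime = 372,727 Wh / 627 W = 594.5 h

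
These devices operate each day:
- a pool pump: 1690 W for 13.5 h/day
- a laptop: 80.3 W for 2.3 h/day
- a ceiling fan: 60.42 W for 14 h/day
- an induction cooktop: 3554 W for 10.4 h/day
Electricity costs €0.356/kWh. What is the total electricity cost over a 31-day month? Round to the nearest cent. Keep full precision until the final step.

€671.07

pool pump: 1690 W × 13.5 h × 31 d = 707,265 Wh = 707.3 kWh
laptop: 80.3 W × 2.3 h × 31 d = 5,725 Wh = 5.725 kWh
ceiling fan: 60.42 W × 14 h × 31 d = 26,222 Wh = 26.22 kWh
induction cooktop: 3554 W × 10.4 h × 31 d = 1,145,810 Wh = 1,146 kWh
Total energy = 707.3 + 5.725 + 26.22 + 1,146 = 1,885 kWh
Cost = 1,885 kWh × €0.356 = €671.07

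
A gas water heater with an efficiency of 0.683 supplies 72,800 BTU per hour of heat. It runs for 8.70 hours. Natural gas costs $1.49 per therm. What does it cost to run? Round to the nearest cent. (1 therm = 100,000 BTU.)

$13.82

Heat delivered = 72,800 BTU/h × 8.70 h = 633,360 BTU
Gas input = 633,360 / 0.683 = 927,321 BTU
= 927,321 / 100,000 = 9.273 therm
Cost = 9.273 × $1.49/therm = $13.82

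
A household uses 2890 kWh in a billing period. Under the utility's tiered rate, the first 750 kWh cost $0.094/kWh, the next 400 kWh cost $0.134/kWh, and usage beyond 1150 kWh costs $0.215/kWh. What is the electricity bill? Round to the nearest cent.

$498.20

First 750 kWh × $0.094 = $70.50
Next 400 kWh × $0.134 = $53.60
Remaining 1740 kWh × $0.215 = $374.10
Total = $498.20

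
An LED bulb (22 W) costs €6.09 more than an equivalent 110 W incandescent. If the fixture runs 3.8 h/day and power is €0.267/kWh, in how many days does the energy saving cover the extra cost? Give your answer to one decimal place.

68.2 days

Power saved = 110 − 22 = 88 W
Daily energy saved = 88 W × 3.8 h = 334.4 Wh = 0.3344 kWh
Daily savings = 0.3344 × €0.267 = €0.0893
Payback = €6.09 / €0.0893 per day = 68.21 days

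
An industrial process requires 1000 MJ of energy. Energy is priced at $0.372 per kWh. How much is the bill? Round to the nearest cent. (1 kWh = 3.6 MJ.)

$103.33

1000 MJ × (0.27778 kWh/MJ) = 277.8 kWh
Cost = 277.8 kWh × $0.372/kWh = $103.33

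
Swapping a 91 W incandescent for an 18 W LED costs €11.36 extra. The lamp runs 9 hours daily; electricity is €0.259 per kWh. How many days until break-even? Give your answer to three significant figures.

Power saved = 91 − 18 = 73 W
Daily energy saved = 73 W × 9 h = 657 Wh = 0.657 kWh
Daily savings = 0.657 × €0.259 = €0.1702
Payback = €11.36 / €0.1702 per day = 66.76 days

66.8 days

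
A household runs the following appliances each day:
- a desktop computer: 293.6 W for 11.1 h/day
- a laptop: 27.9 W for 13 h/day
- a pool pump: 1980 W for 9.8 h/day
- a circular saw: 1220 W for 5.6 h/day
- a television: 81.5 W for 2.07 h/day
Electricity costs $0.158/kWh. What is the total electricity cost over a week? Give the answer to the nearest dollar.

$33

desktop computer: 293.6 W × 11.1 h × 7 d = 22,813 Wh = 22.81 kWh
laptop: 27.9 W × 13 h × 7 d = 2,539 Wh = 2.539 kWh
pool pump: 1980 W × 9.8 h × 7 d = 135,828 Wh = 135.8 kWh
circular saw: 1220 W × 5.6 h × 7 d = 47,824 Wh = 47.82 kWh
television: 81.5 W × 2.07 h × 7 d = 1,181 Wh = 1.181 kWh
Total energy = 22.81 + 2.539 + 135.8 + 47.82 + 1.181 = 210.2 kWh
Cost = 210.2 kWh × $0.158 = $33.21 ≈ $33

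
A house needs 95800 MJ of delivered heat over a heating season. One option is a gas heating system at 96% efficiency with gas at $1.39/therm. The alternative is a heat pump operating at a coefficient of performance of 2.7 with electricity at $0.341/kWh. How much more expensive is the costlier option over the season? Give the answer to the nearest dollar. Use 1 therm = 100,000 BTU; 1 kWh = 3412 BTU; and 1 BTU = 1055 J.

Heat load = 95800 MJ = 95,800,000,000 J / 1055 = 90,805,687 BTU
Gas: input = 90,805,687 / 0.960 = 94,589,258 BTU = 945.9 therm → 945.9 × $1.39 = $1,314.79
Heat pump: 90,805,687 BTU / 3412 = 26,610 kWh heat; / 2.7 = 9,857 kWh in → × $0.341 = $3,361.20
Difference = |$1,314.79 − $3,361.20| = $2,046.41 ≈ $2046

$2046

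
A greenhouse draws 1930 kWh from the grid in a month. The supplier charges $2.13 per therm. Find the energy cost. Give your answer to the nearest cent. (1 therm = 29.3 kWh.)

$140.30

1930 kWh × (0.03413 therm/kWh) = 65.87 therm
Cost = 65.87 therm × $2.13/therm = $140.30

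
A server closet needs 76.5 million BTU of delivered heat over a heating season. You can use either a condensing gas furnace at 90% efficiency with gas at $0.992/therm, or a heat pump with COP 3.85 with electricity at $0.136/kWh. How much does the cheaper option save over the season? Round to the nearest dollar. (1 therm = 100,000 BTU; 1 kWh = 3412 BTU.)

Heat load = 76.5 × 10⁶ BTU = 76,500,000 BTU
Gas: input = 76,500,000 / 0.90 = 85,000,000 BTU = 850 therm → 850 × $0.992 = $843.20
Heat pump: 76,500,000 BTU / 3412 = 22,420 kWh heat; / 3.85 = 5,824 kWh in → × $0.136 = $792.01
Difference = |$843.20 − $792.01| = $51.19 ≈ $51

$51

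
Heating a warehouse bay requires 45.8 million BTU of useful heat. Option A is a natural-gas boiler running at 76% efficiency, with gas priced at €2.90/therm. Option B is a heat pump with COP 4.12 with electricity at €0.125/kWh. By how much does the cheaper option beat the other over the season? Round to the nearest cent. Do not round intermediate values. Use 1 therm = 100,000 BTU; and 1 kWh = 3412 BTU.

Heat load = 45.8 × 10⁶ BTU = 45,800,000 BTU
Gas: input = 45,800,000 / 0.76 = 60,263,158 BTU = 602.6 therm → 602.6 × €2.90 = €1,747.63
Heat pump: 45,800,000 BTU / 3412 = 13,420 kWh heat; / 4.12 = 3,258 kWh in → × €0.125 = €407.26
Difference = |€1,747.63 − €407.26| = €1,340.37

€1340.37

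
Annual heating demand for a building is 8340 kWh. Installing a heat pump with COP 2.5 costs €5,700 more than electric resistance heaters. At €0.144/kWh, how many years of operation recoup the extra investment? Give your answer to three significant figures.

Resistance: 8340 kWh × €0.144 = €1,200.96/yr
Heat pump: 8340 / 2.5 = 3336 kWh in → × €0.144 = €480.38/yr
Annual savings = €720.58
Payback = €5,700 / €720.58 = 7.91 years

7.91 years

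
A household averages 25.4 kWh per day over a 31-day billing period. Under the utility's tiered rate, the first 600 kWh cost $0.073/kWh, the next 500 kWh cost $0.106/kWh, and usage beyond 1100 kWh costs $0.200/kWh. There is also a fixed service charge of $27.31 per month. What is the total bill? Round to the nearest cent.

Usage = 25.4 kWh/day × 31 days = 787.4 kWh
First 600 kWh × $0.073 = $43.80
Next 187.4 kWh × $0.106 = $19.86
Remaining tier: 0 kWh (not reached)
Energy charge = $63.66; + service $27.31 = $90.97

$90.97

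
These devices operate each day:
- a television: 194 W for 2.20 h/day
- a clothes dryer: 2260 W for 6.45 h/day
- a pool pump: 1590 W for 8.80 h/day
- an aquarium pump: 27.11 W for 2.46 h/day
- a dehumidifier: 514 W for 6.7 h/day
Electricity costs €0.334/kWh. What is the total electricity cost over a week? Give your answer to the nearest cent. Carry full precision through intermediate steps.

€76.00

television: 194 W × 2.20 h × 7 d = 2,988 Wh = 2.988 kWh
clothes dryer: 2260 W × 6.45 h × 7 d = 102,039 Wh = 102 kWh
pool pump: 1590 W × 8.80 h × 7 d = 97,944 Wh = 97.94 kWh
aquarium pump: 27.11 W × 2.46 h × 7 d = 467 Wh = 0.4668 kWh
dehumidifier: 514 W × 6.7 h × 7 d = 24,107 Wh = 24.11 kWh
Total energy = 2.988 + 102 + 97.94 + 0.4668 + 24.11 = 227.5 kWh
Cost = 227.5 kWh × €0.334 = €76.00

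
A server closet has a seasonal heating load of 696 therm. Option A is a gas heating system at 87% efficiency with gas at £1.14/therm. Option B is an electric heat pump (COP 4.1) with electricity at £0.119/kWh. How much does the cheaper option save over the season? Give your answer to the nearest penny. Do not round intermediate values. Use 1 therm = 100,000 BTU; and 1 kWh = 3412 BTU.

£319.94

Heat load = 696 therm × 100,000 = 69,600,000 BTU
Gas: input = 69,600,000 / 0.87 = 80,000,000 BTU = 800 therm → 800 × £1.14 = £912.00
Heat pump: 69,600,000 BTU / 3412 = 20,400 kWh heat; / 4.1 = 4,975 kWh in → × £0.119 = £592.06
Difference = |£912.00 − £592.06| = £319.94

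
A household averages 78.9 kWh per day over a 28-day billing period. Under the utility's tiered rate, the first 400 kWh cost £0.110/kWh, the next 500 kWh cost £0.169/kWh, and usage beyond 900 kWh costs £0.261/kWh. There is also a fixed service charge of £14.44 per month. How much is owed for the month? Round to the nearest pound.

Usage = 78.9 kWh/day × 28 days = 2209.2 kWh
First 400 kWh × £0.110 = £44.00
Next 500 kWh × £0.169 = £84.50
Remaining 1309.2 kWh × £0.261 = £341.70
Energy charge = £470.20; + service £14.44 = £484.64 ≈ £485

£485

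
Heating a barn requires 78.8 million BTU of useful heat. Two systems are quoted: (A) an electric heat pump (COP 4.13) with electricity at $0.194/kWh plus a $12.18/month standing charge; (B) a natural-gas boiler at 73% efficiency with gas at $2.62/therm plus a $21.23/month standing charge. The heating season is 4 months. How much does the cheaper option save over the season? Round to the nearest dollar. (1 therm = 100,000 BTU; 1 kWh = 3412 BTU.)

$1780

Heat load = 78.8 × 10⁶ BTU = 78,800,000 BTU
Gas: input = 78,800,000 / 0.73 = 107,945,205 BTU = 1,079 therm → 1,079 × $2.62 = $2,828.16; + 4 × $21.23 standing = $2,913.08
Heat pump: 78,800,000 BTU / 3412 = 23,090 kWh heat; / 4.13 = 5,592 kWh in → × $0.194 = $1,084.85; + 4 × $12.18 standing = $1,133.57
Difference = |$2,913.08 − $1,133.57| = $1,779.52 ≈ $1780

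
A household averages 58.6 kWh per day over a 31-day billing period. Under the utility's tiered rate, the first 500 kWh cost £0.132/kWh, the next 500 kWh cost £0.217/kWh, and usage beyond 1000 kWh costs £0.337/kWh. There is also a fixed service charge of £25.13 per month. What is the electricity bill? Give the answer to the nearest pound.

Usage = 58.6 kWh/day × 31 days = 1816.6 kWh
First 500 kWh × £0.132 = £66.00
Next 500 kWh × £0.217 = £108.50
Remaining 816.6 kWh × £0.337 = £275.19
Energy charge = £449.69; + service £25.13 = £474.82 ≈ £475

£475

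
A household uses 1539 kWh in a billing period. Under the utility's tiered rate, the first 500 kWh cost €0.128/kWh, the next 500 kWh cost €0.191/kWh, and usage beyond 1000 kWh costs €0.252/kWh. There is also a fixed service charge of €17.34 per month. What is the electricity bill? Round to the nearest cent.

First 500 kWh × €0.128 = €64.00
Next 500 kWh × €0.191 = €95.50
Remaining 539 kWh × €0.252 = €135.83
Energy charge = €295.33; + service €17.34 = €312.67

€312.67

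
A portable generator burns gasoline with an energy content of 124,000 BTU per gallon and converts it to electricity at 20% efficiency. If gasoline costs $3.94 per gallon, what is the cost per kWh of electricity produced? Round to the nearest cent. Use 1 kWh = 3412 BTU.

$0.54

Electrical output per gallon = 124,000 BTU × 0.20 / 3412 BTU/kWh = 7.268 kWh
Cost per kWh = $3.94 / 7.268 kWh = $0.542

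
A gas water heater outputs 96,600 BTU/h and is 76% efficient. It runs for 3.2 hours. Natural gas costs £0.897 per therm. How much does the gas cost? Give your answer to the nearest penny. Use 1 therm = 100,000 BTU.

Heat delivered = 96,600 BTU/h × 3.2 h = 309,120 BTU
Gas input = 309,120 / 0.76 = 406,737 BTU
= 406,737 / 100,000 = 4.067 therm
Cost = 4.067 × £0.897/therm = £3.65

£3.65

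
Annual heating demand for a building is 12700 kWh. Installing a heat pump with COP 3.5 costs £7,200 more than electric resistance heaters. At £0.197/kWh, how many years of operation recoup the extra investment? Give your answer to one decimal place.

Resistance: 12700 kWh × £0.197 = £2,501.90/yr
Heat pump: 12700 / 3.5 = 3629 kWh in → × £0.197 = £714.83/yr
Annual savings = £1,787.07
Payback = £7,200 / £1,787.07 = 4.03 years

4.0 years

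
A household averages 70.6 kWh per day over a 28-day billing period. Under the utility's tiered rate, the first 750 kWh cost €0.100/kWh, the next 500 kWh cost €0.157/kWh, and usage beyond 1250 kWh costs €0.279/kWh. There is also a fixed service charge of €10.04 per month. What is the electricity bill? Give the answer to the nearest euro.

€366

Usage = 70.6 kWh/day × 28 days = 1976.8 kWh
First 750 kWh × €0.100 = €75.00
Next 500 kWh × €0.157 = €78.50
Remaining 726.8 kWh × €0.279 = €202.78
Energy charge = €356.28; + service €10.04 = €366.32 ≈ €366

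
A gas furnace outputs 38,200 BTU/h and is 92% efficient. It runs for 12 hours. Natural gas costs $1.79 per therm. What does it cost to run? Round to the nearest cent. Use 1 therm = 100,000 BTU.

$8.92

Heat delivered = 38,200 BTU/h × 12 h = 458,400 BTU
Gas input = 458,400 / 0.92 = 498,261 BTU
= 498,261 / 100,000 = 4.983 therm
Cost = 4.983 × $1.79/therm = $8.92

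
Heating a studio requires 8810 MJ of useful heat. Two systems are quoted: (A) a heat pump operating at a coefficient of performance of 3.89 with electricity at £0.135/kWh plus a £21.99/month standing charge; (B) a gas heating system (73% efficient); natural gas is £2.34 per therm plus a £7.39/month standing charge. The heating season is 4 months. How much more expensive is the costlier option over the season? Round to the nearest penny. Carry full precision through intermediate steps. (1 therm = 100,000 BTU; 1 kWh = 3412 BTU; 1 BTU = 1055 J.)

£124.34

Heat load = 8810 MJ = 8,810,000,000 J / 1055 = 8,350,711 BTU
Gas: input = 8,350,711 / 0.73 = 11,439,330 BTU = 114.4 therm → 114.4 × £2.34 = £267.68; + 4 × £7.39 standing = £297.24
Heat pump: 8,350,711 BTU / 3412 = 2,447 kWh heat; / 3.89 = 629.2 kWh in → × £0.135 = £84.94; + 4 × £21.99 standing = £172.90
Difference = |£297.24 − £172.90| = £124.34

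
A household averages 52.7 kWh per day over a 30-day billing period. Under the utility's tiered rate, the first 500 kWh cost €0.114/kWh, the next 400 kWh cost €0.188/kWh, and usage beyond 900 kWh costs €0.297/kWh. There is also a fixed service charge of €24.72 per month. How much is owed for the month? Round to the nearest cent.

Usage = 52.7 kWh/day × 30 days = 1581 kWh
First 500 kWh × €0.114 = €57.00
Next 400 kWh × €0.188 = €75.20
Remaining 681 kWh × €0.297 = €202.26
Energy charge = €334.46; + service €24.72 = €359.18

€359.18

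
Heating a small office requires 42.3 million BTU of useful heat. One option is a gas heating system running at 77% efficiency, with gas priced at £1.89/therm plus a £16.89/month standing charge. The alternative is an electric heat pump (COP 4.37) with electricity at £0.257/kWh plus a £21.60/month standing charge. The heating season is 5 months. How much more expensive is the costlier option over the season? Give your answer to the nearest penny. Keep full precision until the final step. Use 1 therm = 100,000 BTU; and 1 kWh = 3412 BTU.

£285.63

Heat load = 42.3 × 10⁶ BTU = 42,300,000 BTU
Gas: input = 42,300,000 / 0.77 = 54,935,065 BTU = 549.4 therm → 549.4 × £1.89 = £1,038.27; + 5 × £16.89 standing = £1,122.72
Heat pump: 42,300,000 BTU / 3412 = 12,400 kWh heat; / 4.37 = 2,837 kWh in → × £0.257 = £729.09; + 5 × £21.60 standing = £837.09
Difference = |£1,122.72 − £837.09| = £285.63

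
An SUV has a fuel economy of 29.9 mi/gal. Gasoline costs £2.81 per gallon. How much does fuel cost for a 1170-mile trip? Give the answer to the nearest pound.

Fuel = 1170 mi / 29.9 mpg = 39.13 gal
Cost = 39.13 gal × £2.81/gal = £109.96 ≈ £110

£110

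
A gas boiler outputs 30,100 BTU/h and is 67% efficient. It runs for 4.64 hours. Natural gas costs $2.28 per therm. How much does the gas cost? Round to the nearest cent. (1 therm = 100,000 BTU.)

Heat delivered = 30,100 BTU/h × 4.64 h = 139,664 BTU
Gas input = 139,664 / 0.67 = 208,454 BTU
= 208,454 / 100,000 = 2.085 therm
Cost = 2.085 × $2.28/therm = $4.75

$4.75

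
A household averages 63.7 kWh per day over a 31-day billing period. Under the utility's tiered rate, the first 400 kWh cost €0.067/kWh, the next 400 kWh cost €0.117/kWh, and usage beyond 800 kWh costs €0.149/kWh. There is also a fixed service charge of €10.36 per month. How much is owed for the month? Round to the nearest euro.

€259

Usage = 63.7 kWh/day × 31 days = 1974.7 kWh
First 400 kWh × €0.067 = €26.80
Next 400 kWh × €0.117 = €46.80
Remaining 1174.7 kWh × €0.149 = €175.03
Energy charge = €248.63; + service €10.36 = €258.99 ≈ €259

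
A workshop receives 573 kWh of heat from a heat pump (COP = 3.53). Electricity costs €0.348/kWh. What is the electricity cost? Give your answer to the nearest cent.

€56.49

Electrical input = 573 kWh / 3.53 = 162.3 kWh
Cost = 162.3 × €0.348/kWh = €56.49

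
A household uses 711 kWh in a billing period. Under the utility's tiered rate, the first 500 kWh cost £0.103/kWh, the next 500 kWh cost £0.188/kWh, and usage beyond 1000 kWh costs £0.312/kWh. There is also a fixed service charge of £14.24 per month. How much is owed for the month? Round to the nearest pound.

£105

First 500 kWh × £0.103 = £51.50
Next 211 kWh × £0.188 = £39.67
Remaining tier: 0 kWh (not reached)
Energy charge = £91.17; + service £14.24 = £105.41 ≈ £105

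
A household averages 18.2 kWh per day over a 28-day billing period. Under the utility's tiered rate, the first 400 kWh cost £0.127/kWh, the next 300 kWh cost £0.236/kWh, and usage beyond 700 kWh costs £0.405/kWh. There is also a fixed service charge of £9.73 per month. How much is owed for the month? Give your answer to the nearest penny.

Usage = 18.2 kWh/day × 28 days = 509.6 kWh
First 400 kWh × £0.127 = £50.80
Next 109.6 kWh × £0.236 = £25.87
Remaining tier: 0 kWh (not reached)
Energy charge = £76.67; + service £9.73 = £86.40

£86.40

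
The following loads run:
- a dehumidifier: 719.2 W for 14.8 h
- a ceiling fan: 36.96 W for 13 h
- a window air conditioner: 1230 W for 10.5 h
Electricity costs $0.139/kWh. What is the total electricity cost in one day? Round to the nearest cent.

$3.34

dehumidifier: 719.2 W × 14.8 h = 10,644 Wh = 10.64 kWh
ceiling fan: 36.96 W × 13 h = 480 Wh = 0.4805 kWh
window air conditioner: 1230 W × 10.5 h = 12,915 Wh = 12.91 kWh
Total energy = 10.64 + 0.4805 + 12.91 = 24.04 kWh
Cost = 24.04 kWh × $0.139 = $3.34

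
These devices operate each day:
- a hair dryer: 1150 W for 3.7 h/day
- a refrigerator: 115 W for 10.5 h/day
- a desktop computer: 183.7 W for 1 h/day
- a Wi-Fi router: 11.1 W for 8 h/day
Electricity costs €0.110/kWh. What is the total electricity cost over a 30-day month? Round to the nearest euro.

hair dryer: 1150 W × 3.7 h × 30 d = 127,650 Wh = 127.7 kWh
refrigerator: 115 W × 10.5 h × 30 d = 36,225 Wh = 36.23 kWh
desktop computer: 183.7 W × 1 h × 30 d = 5,511 Wh = 5.511 kWh
Wi-Fi router: 11.1 W × 8 h × 30 d = 2,664 Wh = 2.664 kWh
Total energy = 127.7 + 36.23 + 5.511 + 2.664 = 172.1 kWh
Cost = 172.1 kWh × €0.110 = €18.93 ≈ €19

€19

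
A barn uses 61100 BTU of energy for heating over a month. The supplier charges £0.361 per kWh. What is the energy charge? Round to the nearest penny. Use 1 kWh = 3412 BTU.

£6.46

61100 BTU × (0.00029308 kWh/BTU) = 17.91 kWh
Cost = 17.91 kWh × £0.361/kWh = £6.46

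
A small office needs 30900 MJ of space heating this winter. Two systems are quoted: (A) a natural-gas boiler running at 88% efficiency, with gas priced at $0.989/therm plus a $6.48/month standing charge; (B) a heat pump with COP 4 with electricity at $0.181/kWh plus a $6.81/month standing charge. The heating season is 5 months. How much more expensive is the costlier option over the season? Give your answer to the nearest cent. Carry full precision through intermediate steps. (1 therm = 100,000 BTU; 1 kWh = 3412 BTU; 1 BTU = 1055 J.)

$60.91

Heat load = 30900 MJ = 30,900,000,000 J / 1055 = 29,289,100 BTU
Gas: input = 29,289,100 / 0.88 = 33,283,068 BTU = 332.8 therm → 332.8 × $0.989 = $329.17; + 5 × $6.48 standing = $361.57
Heat pump: 29,289,100 BTU / 3412 = 8,584 kWh heat; / 4 = 2,146 kWh in → × $0.181 = $388.43; + 5 × $6.81 standing = $422.48
Difference = |$361.57 − $422.48| = $60.91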